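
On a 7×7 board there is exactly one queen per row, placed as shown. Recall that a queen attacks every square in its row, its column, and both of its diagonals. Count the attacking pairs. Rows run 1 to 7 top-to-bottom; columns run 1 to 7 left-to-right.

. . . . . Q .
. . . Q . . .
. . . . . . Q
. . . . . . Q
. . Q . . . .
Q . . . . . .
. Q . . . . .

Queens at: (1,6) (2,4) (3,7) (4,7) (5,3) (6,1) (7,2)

Same column: (3,7)–(4,7) (column 7).
Same diagonal: (1,6)–(6,1) (|1−6| = |6−1| = 5); (6,1)–(7,2) (|6−7| = |1−2| = 1).
Total attacking pairs: 3.

3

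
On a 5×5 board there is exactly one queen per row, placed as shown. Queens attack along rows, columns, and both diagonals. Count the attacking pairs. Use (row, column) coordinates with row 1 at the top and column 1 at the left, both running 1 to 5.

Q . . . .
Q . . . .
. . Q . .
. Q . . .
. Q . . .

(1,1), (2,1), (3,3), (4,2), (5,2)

Same column: (1,1)–(2,1) (column 1); (4,2)–(5,2) (column 2).
Same diagonal: (1,1)–(3,3) (|1−3| = |1−3| = 2); (3,3)–(4,2) (|3−4| = |3−2| = 1).
Total attacking pairs: 4.

4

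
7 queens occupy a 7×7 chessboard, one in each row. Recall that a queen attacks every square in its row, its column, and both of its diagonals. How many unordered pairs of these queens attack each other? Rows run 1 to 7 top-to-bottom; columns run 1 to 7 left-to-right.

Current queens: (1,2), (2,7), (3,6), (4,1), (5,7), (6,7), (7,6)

Same column: (2,7)–(5,7) (column 7); (2,7)–(6,7) (column 7); (3,6)–(7,6) (column 6); (5,7)–(6,7) (column 7).
Same diagonal: (1,2)–(6,7) (|1−6| = |2−7| = 5); (2,7)–(3,6) (|2−3| = |7−6| = 1); (6,7)–(7,6) (|6−7| = |7−6| = 1).
Total attacking pairs: 7.

7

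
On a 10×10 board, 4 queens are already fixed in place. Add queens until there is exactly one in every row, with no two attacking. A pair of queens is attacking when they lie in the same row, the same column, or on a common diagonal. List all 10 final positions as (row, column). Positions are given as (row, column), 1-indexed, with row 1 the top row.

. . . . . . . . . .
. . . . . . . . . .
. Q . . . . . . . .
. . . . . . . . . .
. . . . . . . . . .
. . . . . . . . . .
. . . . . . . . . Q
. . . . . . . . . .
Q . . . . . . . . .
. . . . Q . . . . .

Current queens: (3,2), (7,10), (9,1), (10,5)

(1,7) (2,4) (3,2) (4,9) (5,6) (6,3) (7,10) (8,8) (9,1) (10,5)

Row 1: attacked by (3,2)→{2,4}; (7,10)→{4,10}; (9,1)→{1,9}; (10,5)→{5}. Safe: 3, 6, 7, 8. Place at column 7.
Row 2: attacked by (1,7)→{6,7,8}; (3,2)→{1,2,3}; (7,10)→{5,10}; (9,1)→{1,8}; (10,5)→{5}. Safe: 4, 9. Place at column 4.
Row 4: attacked by (1,7)→{4,7,10}; (2,4)→{2,4,6}; (3,2)→{1,2,3}; (7,10)→{7,10}; (9,1)→{1,6}; (10,5)→{5}. Safe: 8, 9. Place at column 9.
Row 5: attacked by (1,7)→{3,7}; (2,4)→{1,4,7}; (3,2)→{2,4}; (4,9)→{8,9,10}; (7,10)→{8,10}; (9,1)→{1,5}; (10,5)→{5,10}. Safe: 6. Place at column 6.
Row 6: attacked by (1,7)→{2,7}; (2,4)→{4,8}; (3,2)→{2,5}; (4,9)→{7,9}; (5,6)→{5,6,7}; (7,10)→{9,10}; (9,1)→{1,4}; (10,5)→{1,5,9}. Safe: 3. Place at column 3.
Row 8: attacked by (1,7)→{7}; (2,4)→{4,10}; (3,2)→{2,7}; (4,9)→{5,9}; (5,6)→{3,6,9}; (6,3)→{1,3,5}; (7,10)→{9,10}; (9,1)→{1,2}; (10,5)→{3,5,7}. Safe: 8. Place at column 8.
Columns [7, 4, 2, 9, 6, 3, 10, 8, 1, 5], r−c [-6, -2, 1, -5, -1, 3, -3, 0, 8, 5], r+c [8, 6, 5, 13, 11, 9, 17, 16, 10, 15] are all distinct, so no two queens attack.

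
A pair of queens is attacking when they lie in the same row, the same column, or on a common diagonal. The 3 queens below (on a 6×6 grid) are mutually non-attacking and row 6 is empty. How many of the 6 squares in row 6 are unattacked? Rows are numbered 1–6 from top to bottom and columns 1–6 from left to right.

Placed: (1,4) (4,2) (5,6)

(1,4) attacks row 6 at column 4.
(4,2) attacks row 6 at column 2 and diagonals 4.
(5,6) attacks row 6 at column 6 and diagonals 5.
Attacked columns: {2, 4, 5, 6}. Safe: {1, 3}.

2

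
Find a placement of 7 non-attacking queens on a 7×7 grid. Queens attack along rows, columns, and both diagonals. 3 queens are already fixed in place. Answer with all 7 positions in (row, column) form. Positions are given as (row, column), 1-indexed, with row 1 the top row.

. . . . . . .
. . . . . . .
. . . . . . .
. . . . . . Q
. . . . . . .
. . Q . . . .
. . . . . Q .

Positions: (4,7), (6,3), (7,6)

(1,2) (2,4) (3,1) (4,7) (5,5) (6,3) (7,6)

Row 1: attacked by (4,7)→{4,7}; (6,3)→{3}; (7,6)→{6}. Safe: 1, 2, 5. Place at column 2.
Row 2: attacked by (1,2)→{1,2,3}; (4,7)→{5,7}; (6,3)→{3,7}; (7,6)→{1,6}. Safe: 4. Place at column 4.
Row 3: attacked by (1,2)→{2,4}; (2,4)→{3,4,5}; (4,7)→{6,7}; (6,3)→{3,6}; (7,6)→{2,6}. Safe: 1. Place at column 1.
Row 5: attacked by (1,2)→{2,6}; (2,4)→{1,4,7}; (3,1)→{1,3}; (4,7)→{6,7}; (6,3)→{2,3,4}; (7,6)→{4,6}. Safe: 5. Place at column 5.
Columns [2, 4, 1, 7, 5, 3, 6], r−c [-1, -2, 2, -3, 0, 3, 1], r+c [3, 6, 4, 11, 10, 9, 13] are all distinct, so no two queens attack.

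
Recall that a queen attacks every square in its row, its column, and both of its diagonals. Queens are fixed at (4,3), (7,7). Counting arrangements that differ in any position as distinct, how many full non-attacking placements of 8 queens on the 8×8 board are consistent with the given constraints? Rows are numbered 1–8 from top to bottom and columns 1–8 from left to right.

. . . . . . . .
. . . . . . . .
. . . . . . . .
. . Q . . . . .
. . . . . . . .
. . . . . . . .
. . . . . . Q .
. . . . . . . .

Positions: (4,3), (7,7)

Branch on row 1: col 2 → 1; col 4 → 1; col 5 → 0; col 8 → 1.
Sum: 1 + 1 + 0 + 1 = 3.

3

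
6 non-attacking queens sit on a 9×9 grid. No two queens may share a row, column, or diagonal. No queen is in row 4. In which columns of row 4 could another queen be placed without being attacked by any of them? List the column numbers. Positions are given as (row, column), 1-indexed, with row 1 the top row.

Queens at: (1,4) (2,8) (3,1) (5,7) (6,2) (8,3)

(1,4) attacks row 4 at column 4 and diagonals 1, 7.
(2,8) attacks row 4 at column 8 and diagonals 6.
(3,1) attacks row 4 at column 1 and diagonals 2.
(5,7) attacks row 4 at column 7 and diagonals 6, 8.
(6,2) attacks row 4 at column 2 and diagonals 4.
(8,3) attacks row 4 at column 3 and diagonals 7.
Attacked columns: {1, 2, 3, 4, 6, 7, 8}. Safe: {5, 9}.

columns 5, 9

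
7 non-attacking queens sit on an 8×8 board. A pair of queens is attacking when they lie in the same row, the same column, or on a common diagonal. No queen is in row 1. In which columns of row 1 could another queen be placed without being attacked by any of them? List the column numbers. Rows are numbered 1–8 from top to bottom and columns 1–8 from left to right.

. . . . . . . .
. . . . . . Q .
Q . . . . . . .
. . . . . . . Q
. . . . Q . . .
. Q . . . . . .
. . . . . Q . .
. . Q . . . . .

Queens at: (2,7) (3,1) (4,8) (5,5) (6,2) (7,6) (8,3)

columns 4

(2,7) attacks row 1 at column 7 and diagonals 6, 8.
(3,1) attacks row 1 at column 1 and diagonals 3.
(4,8) attacks row 1 at column 8 and diagonals 5.
(5,5) attacks row 1 at column 5 and diagonals 1.
(6,2) attacks row 1 at column 2 and diagonals 7.
(7,6) attacks row 1 at column 6.
(8,3) attacks row 1 at column 3.
Attacked columns: {1, 2, 3, 5, 6, 7, 8}. Safe: {4}.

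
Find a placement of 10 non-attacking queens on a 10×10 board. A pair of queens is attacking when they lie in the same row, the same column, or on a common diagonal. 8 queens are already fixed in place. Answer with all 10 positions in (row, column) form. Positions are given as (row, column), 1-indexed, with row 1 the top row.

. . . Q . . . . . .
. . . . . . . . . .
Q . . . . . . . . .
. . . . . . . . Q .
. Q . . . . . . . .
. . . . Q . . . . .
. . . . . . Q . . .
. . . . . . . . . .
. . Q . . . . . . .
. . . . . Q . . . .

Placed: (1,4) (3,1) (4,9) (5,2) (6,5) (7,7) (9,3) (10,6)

(1,4) (2,8) (3,1) (4,9) (5,2) (6,5) (7,7) (8,10) (9,3) (10,6)

Row 2: attacked by (1,4)→{3,4,5}; (3,1)→{1,2}; (4,9)→{7,9}; (5,2)→{2,5}; (6,5)→{1,5,9}; (7,7)→{2,7}; (9,3)→{3,10}; (10,6)→{6}. Safe: 8. Place at column 8.
Row 8: attacked by (1,4)→{4}; (2,8)→{2,8}; (3,1)→{1,6}; (4,9)→{5,9}; (5,2)→{2,5}; (6,5)→{3,5,7}; (7,7)→{6,7,8}; (9,3)→{2,3,4}; (10,6)→{4,6,8}. Safe: 10. Place at column 10.
Columns [4, 8, 1, 9, 2, 5, 7, 10, 3, 6], r−c [-3, -6, 2, -5, 3, 1, 0, -2, 6, 4], r+c [5, 10, 4, 13, 7, 11, 14, 18, 12, 16] are all distinct, so no two queens attack.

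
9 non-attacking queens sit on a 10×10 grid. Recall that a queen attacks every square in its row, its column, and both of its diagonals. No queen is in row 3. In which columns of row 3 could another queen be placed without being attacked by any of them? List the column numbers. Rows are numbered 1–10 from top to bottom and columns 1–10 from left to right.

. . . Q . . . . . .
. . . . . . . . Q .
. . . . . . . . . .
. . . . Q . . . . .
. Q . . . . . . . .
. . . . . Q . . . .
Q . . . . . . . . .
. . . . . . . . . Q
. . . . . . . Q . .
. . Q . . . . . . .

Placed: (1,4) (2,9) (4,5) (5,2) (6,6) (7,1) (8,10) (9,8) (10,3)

columns 7

(1,4) attacks row 3 at column 4 and diagonals 2, 6.
(2,9) attacks row 3 at column 9 and diagonals 8, 10.
(4,5) attacks row 3 at column 5 and diagonals 4, 6.
(5,2) attacks row 3 at column 2 and diagonals 4.
(6,6) attacks row 3 at column 6 and diagonals 3, 9.
(7,1) attacks row 3 at column 1 and diagonals 5.
(8,10) attacks row 3 at column 10 and diagonals 5.
(9,8) attacks row 3 at column 8 and diagonals 2.
(10,3) attacks row 3 at column 3 and diagonals 10.
Attacked columns: {1, 2, 3, 4, 5, 6, 8, 9, 10}. Safe: {7}.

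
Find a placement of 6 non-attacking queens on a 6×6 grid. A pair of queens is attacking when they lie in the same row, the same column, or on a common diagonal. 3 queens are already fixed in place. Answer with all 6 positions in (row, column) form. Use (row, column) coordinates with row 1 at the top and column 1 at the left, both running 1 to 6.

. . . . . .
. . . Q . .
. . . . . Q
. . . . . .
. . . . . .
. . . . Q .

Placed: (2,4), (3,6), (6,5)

Row 1: attacked by (2,4)→{3,4,5}; (3,6)→{4,6}; (6,5)→{5}. Safe: 1, 2. Place at column 2.
Row 4: attacked by (1,2)→{2,5}; (2,4)→{2,4,6}; (3,6)→{5,6}; (6,5)→{3,5}. Safe: 1. Place at column 1.
Row 5: attacked by (1,2)→{2,6}; (2,4)→{1,4}; (3,6)→{4,6}; (4,1)→{1,2}; (6,5)→{4,5,6}. Safe: 3. Place at column 3.
Columns [2, 4, 6, 1, 3, 5], r−c [-1, -2, -3, 3, 2, 1], r+c [3, 6, 9, 5, 8, 11] are all distinct, so no two queens attack.

(1,2) (2,4) (3,6) (4,1) (5,3) (6,5)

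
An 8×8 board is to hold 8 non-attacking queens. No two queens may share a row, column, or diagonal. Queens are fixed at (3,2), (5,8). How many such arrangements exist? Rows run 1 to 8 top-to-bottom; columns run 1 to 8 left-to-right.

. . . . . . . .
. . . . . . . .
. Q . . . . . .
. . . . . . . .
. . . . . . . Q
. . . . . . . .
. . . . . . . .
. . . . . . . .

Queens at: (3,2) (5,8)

Branch on row 1: col 1 → 0; col 3 → 1; col 5 → 1; col 6 → 0; col 7 → 1.
Sum: 0 + 1 + 1 + 0 + 1 = 3.

3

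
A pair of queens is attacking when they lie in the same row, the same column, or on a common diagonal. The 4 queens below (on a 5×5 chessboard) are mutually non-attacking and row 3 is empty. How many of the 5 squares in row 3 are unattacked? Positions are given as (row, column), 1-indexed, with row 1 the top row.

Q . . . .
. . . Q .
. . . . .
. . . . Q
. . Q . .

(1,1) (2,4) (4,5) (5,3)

1

(1,1) attacks row 3 at column 1 and diagonals 3.
(2,4) attacks row 3 at column 4 and diagonals 3, 5.
(4,5) attacks row 3 at column 5 and diagonals 4.
(5,3) attacks row 3 at column 3 and diagonals 1, 5.
Attacked columns: {1, 3, 4, 5}. Safe: {2}.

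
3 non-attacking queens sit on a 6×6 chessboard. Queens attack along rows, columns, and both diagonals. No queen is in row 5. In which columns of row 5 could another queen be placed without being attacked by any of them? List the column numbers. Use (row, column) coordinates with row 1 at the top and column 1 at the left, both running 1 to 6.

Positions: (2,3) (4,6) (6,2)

columns 4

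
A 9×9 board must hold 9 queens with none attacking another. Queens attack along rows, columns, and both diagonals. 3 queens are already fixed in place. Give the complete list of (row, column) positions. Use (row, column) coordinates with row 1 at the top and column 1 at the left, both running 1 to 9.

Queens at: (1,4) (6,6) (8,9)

(1,4) (2,8) (3,5) (4,3) (5,1) (6,6) (7,2) (8,9) (9,7)

Row 2: attacked by (1,4)→{3,4,5}; (6,6)→{2,6}; (8,9)→{3,9}. Safe: 1, 7, 8. Place at column 8.
Row 3: attacked by (1,4)→{2,4,6}; (2,8)→{7,8,9}; (6,6)→{3,6,9}; (8,9)→{4,9}. Safe: 1, 5. Place at column 5.
Row 4: attacked by (1,4)→{1,4,7}; (2,8)→{6,8}; (3,5)→{4,5,6}; (6,6)→{4,6,8}; (8,9)→{5,9}. Safe: 2, 3. Place at column 3.
Row 5: attacked by (1,4)→{4,8}; (2,8)→{5,8}; (3,5)→{3,5,7}; (4,3)→{2,3,4}; (6,6)→{5,6,7}; (8,9)→{6,9}. Safe: 1. Place at column 1.
Row 7: attacked by (1,4)→{4}; (2,8)→{3,8}; (3,5)→{1,5,9}; (4,3)→{3,6}; (5,1)→{1,3}; (6,6)→{5,6,7}; (8,9)→{8,9}. Safe: 2. Place at column 2.
Row 9: attacked by (1,4)→{4}; (2,8)→{1,8}; (3,5)→{5}; (4,3)→{3,8}; (5,1)→{1,5}; (6,6)→{3,6,9}; (7,2)→{2,4}; (8,9)→{8,9}. Safe: 7. Place at column 7.
Columns [4, 8, 5, 3, 1, 6, 2, 9, 7], r−c [-3, -6, -2, 1, 4, 0, 5, -1, 2], r+c [5, 10, 8, 7, 6, 12, 9, 17, 16] are all distinct, so no two queens attack.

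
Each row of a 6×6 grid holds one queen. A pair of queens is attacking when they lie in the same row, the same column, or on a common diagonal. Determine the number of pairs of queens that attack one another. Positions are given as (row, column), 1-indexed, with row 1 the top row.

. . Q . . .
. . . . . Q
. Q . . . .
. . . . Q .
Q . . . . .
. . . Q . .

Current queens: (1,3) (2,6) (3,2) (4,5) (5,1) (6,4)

0

All columns are distinct and no two queens satisfy |Δrow| = |Δcol|, so no pair attacks.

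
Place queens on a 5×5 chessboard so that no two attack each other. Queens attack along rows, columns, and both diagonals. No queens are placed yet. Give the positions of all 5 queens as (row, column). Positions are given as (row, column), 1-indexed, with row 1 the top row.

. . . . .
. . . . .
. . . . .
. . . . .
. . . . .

(1,4) (2,1) (3,3) (4,5) (5,2)

Row 1: Safe: 1, 2, 3, 4, 5. Place at column 4.
Row 2: attacked by (1,4)→{3,4,5}. Safe: 1, 2. Place at column 1.
Row 3: attacked by (1,4)→{2,4}; (2,1)→{1,2}. Safe: 3, 5. Place at column 3.
Row 4: attacked by (1,4)→{1,4}; (2,1)→{1,3}; (3,3)→{2,3,4}. Safe: 5. Place at column 5.
Row 5: attacked by (1,4)→{4}; (2,1)→{1,4}; (3,3)→{1,3,5}; (4,5)→{4,5}. Safe: 2. Place at column 2.
Columns [4, 1, 3, 5, 2], r−c [-3, 1, 0, -1, 3], r+c [5, 3, 6, 9, 7] are all distinct, so no two queens attack.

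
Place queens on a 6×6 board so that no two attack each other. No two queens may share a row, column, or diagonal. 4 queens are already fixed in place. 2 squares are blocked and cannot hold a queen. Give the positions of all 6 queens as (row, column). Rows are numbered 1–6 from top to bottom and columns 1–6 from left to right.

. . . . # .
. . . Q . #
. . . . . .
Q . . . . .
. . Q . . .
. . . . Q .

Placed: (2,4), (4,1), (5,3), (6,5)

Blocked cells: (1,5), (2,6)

(1,2) (2,4) (3,6) (4,1) (5,3) (6,5)

Row 1: attacked by (2,4)→{3,4,5}; (4,1)→{1,4}; (5,3)→{3}; (6,5)→{5}. Blocked: 5. Safe: 2, 6. Place at column 2.
Row 3: attacked by (1,2)→{2,4}; (2,4)→{3,4,5}; (4,1)→{1,2}; (5,3)→{1,3,5}; (6,5)→{2,5}. Safe: 6. Place at column 6.
Columns [2, 4, 6, 1, 3, 5], r−c [-1, -2, -3, 3, 2, 1], r+c [3, 6, 9, 5, 8, 11] are all distinct, so no two queens attack.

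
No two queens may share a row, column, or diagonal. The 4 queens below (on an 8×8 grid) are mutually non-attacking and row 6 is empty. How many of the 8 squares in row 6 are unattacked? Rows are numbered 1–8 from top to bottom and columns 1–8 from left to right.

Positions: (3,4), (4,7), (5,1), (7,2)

(3,4) attacks row 6 at column 4 and diagonals 1, 7.
(4,7) attacks row 6 at column 7 and diagonals 5.
(5,1) attacks row 6 at column 1 and diagonals 2.
(7,2) attacks row 6 at column 2 and diagonals 1, 3.
Attacked columns: {1, 2, 3, 4, 5, 7}. Safe: {6, 8}.

2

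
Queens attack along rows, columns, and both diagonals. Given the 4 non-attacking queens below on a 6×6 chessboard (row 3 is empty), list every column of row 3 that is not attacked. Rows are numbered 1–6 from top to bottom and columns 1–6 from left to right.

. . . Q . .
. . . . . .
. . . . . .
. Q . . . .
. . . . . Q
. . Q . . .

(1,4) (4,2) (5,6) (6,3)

(1,4) attacks row 3 at column 4 and diagonals 2, 6.
(4,2) attacks row 3 at column 2 and diagonals 1, 3.
(5,6) attacks row 3 at column 6 and diagonals 4.
(6,3) attacks row 3 at column 3 and diagonals 6.
Attacked columns: {1, 2, 3, 4, 6}. Safe: {5}.

columns 5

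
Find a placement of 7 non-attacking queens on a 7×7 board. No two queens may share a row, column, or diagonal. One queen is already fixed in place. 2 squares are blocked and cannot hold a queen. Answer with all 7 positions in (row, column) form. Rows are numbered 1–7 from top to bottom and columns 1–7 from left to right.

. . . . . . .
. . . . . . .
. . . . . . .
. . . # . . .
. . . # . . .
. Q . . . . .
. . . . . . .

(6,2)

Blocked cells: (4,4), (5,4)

Row 1: attacked by (6,2)→{2,7}. Safe: 1, 3, 4, 5, 6. Place at column 6.
Row 2: attacked by (1,6)→{5,6,7}; (6,2)→{2,6}. Safe: 1, 3, 4. Place at column 1.
Row 3: attacked by (1,6)→{4,6}; (2,1)→{1,2}; (6,2)→{2,5}. Safe: 3, 7. Place at column 3.
Row 4: attacked by (1,6)→{3,6}; (2,1)→{1,3}; (3,3)→{2,3,4}; (6,2)→{2,4}. Blocked: 4. Safe: 5, 7. Place at column 5.
Row 5: attacked by (1,6)→{2,6}; (2,1)→{1,4}; (3,3)→{1,3,5}; (4,5)→{4,5,6}; (6,2)→{1,2,3}. Blocked: 4. Safe: 7. Place at column 7.
Row 7: attacked by (1,6)→{6}; (2,1)→{1,6}; (3,3)→{3,7}; (4,5)→{2,5}; (5,7)→{5,7}; (6,2)→{1,2,3}. Safe: 4. Place at column 4.
Columns [6, 1, 3, 5, 7, 2, 4], r−c [-5, 1, 0, -1, -2, 4, 3], r+c [7, 3, 6, 9, 12, 8, 11] are all distinct, so no two queens attack.

(1,6) (2,1) (3,3) (4,5) (5,7) (6,2) (7,4)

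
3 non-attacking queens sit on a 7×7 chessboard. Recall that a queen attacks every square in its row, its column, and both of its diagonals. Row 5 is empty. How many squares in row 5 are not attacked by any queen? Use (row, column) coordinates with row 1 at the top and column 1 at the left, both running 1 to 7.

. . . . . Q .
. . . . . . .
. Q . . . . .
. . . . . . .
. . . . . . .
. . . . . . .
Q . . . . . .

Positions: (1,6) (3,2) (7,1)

(1,6) attacks row 5 at column 6 and diagonals 2.
(3,2) attacks row 5 at column 2 and diagonals 4.
(7,1) attacks row 5 at column 1 and diagonals 3.
Attacked columns: {1, 2, 3, 4, 6}. Safe: {5, 7}.

2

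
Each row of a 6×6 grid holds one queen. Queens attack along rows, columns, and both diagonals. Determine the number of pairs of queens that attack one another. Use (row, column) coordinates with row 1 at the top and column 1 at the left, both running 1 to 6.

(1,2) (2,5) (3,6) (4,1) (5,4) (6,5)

Same column: (2,5)–(6,5) (column 5).
Same diagonal: (2,5)–(3,6) (|2−3| = |5−6| = 1); (3,6)–(5,4) (|3−5| = |6−4| = 2); (5,4)–(6,5) (|5−6| = |4−5| = 1).
Total attacking pairs: 4.

4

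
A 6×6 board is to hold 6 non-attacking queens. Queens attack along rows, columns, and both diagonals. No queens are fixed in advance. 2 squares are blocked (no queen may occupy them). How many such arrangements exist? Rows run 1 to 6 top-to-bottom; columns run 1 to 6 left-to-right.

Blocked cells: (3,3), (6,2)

3

Branch on row 1: col 1 → 0; col 2 → 1; col 3 → 1; col 4 → 1; col 5 → 0; col 6 → 0.
Sum: 0 + 1 + 1 + 1 + 0 + 0 = 3.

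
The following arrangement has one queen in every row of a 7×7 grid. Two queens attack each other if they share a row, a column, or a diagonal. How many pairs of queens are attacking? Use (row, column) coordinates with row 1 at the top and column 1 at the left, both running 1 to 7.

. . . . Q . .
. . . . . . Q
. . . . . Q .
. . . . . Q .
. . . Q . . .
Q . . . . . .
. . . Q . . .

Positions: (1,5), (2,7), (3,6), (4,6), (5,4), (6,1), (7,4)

5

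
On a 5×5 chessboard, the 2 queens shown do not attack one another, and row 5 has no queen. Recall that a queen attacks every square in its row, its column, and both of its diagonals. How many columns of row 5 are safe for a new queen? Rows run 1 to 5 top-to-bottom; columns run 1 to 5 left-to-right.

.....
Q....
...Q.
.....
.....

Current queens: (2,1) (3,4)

(2,1) attacks row 5 at column 1 and diagonals 4.
(3,4) attacks row 5 at column 4 and diagonals 2.
Attacked columns: {1, 2, 4}. Safe: {3, 5}.

2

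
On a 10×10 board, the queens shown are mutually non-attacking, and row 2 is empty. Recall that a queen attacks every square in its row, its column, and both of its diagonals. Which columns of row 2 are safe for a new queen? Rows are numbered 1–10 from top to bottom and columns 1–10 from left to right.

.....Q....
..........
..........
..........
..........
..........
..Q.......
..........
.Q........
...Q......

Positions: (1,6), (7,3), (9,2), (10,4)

columns 1, 10

(1,6) attacks row 2 at column 6 and diagonals 5, 7.
(7,3) attacks row 2 at column 3 and diagonals 8.
(9,2) attacks row 2 at column 2 and diagonals 9.
(10,4) attacks row 2 at column 4.
Attacked columns: {2, 3, 4, 5, 6, 7, 8, 9}. Safe: {1, 10}.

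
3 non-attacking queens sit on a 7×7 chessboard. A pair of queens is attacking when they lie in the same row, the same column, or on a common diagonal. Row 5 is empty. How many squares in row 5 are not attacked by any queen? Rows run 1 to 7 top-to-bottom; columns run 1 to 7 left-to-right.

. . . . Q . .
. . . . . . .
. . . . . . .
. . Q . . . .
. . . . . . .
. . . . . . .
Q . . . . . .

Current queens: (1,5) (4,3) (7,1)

2

(1,5) attacks row 5 at column 5 and diagonals 1.
(4,3) attacks row 5 at column 3 and diagonals 2, 4.
(7,1) attacks row 5 at column 1 and diagonals 3.
Attacked columns: {1, 2, 3, 4, 5}. Safe: {6, 7}.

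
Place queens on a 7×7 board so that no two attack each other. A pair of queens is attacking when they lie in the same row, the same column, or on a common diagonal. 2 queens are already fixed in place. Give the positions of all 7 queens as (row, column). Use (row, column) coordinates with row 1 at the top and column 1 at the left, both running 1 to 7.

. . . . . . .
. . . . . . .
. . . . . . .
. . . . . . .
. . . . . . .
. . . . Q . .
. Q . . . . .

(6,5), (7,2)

(1,6) (2,3) (3,7) (4,4) (5,1) (6,5) (7,2)

Row 1: attacked by (6,5)→{5}; (7,2)→{2}. Safe: 1, 3, 4, 6, 7. Place at column 6.
Row 2: attacked by (1,6)→{5,6,7}; (6,5)→{1,5}; (7,2)→{2,7}. Safe: 3, 4. Place at column 3.
Row 3: attacked by (1,6)→{4,6}; (2,3)→{2,3,4}; (6,5)→{2,5}; (7,2)→{2,6}. Safe: 1, 7. Place at column 7.
Row 4: attacked by (1,6)→{3,6}; (2,3)→{1,3,5}; (3,7)→{6,7}; (6,5)→{3,5,7}; (7,2)→{2,5}. Safe: 4. Place at column 4.
Row 5: attacked by (1,6)→{2,6}; (2,3)→{3,6}; (3,7)→{5,7}; (4,4)→{3,4,5}; (6,5)→{4,5,6}; (7,2)→{2,4}. Safe: 1. Place at column 1.
Columns [6, 3, 7, 4, 1, 5, 2], r−c [-5, -1, -4, 0, 4, 1, 5], r+c [7, 5, 10, 8, 6, 11, 9] are all distinct, so no two queens attack.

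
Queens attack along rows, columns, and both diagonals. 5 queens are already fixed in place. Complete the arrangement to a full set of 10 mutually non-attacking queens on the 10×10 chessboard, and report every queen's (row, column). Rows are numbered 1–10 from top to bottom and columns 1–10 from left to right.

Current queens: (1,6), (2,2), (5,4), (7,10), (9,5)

Row 3: attacked by (1,6)→{4,6,8}; (2,2)→{1,2,3}; (5,4)→{2,4,6}; (7,10)→{6,10}; (9,5)→{5}. Safe: 7, 9. Place at column 9.
Row 4: attacked by (1,6)→{3,6,9}; (2,2)→{2,4}; (3,9)→{8,9,10}; (5,4)→{3,4,5}; (7,10)→{7,10}; (9,5)→{5,10}. Safe: 1. Place at column 1.
Row 6: attacked by (1,6)→{1,6}; (2,2)→{2,6}; (3,9)→{6,9}; (4,1)→{1,3}; (5,4)→{3,4,5}; (7,10)→{9,10}; (9,5)→{2,5,8}. Safe: 7. Place at column 7.
Row 8: attacked by (1,6)→{6}; (2,2)→{2,8}; (3,9)→{4,9}; (4,1)→{1,5}; (5,4)→{1,4,7}; (6,7)→{5,7,9}; (7,10)→{9,10}; (9,5)→{4,5,6}. Safe: 3. Place at column 3.
Row 10: attacked by (1,6)→{6}; (2,2)→{2,10}; (3,9)→{2,9}; (4,1)→{1,7}; (5,4)→{4,9}; (6,7)→{3,7}; (7,10)→{7,10}; (8,3)→{1,3,5}; (9,5)→{4,5,6}. Safe: 8. Place at column 8.
Columns [6, 2, 9, 1, 4, 7, 10, 3, 5, 8], r−c [-5, 0, -6, 3, 1, -1, -3, 5, 4, 2], r+c [7, 4, 12, 5, 9, 13, 17, 11, 14, 18] are all distinct, so no two queens attack.

(1,6) (2,2) (3,9) (4,1) (5,4) (6,7) (7,10) (8,3) (9,5) (10,8)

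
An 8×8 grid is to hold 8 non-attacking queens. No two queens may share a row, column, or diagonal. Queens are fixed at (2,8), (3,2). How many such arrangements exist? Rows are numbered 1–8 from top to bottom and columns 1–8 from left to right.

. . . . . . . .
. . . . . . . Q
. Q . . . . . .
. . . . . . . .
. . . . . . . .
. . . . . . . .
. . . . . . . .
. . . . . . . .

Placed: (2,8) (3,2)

1

Branch on row 1: col 1 → 0; col 3 → 0; col 5 → 0; col 6 → 1.
Sum: 0 + 0 + 0 + 1 = 1.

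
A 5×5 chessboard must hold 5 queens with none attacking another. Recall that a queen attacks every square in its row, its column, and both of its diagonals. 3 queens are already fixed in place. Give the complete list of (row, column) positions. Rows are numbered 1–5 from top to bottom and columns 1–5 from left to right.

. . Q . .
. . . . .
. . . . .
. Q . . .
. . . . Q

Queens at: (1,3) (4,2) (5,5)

Row 2: attacked by (1,3)→{2,3,4}; (4,2)→{2,4}; (5,5)→{2,5}. Safe: 1. Place at column 1.
Row 3: attacked by (1,3)→{1,3,5}; (2,1)→{1,2}; (4,2)→{1,2,3}; (5,5)→{3,5}. Safe: 4. Place at column 4.
Columns [3, 1, 4, 2, 5], r−c [-2, 1, -1, 2, 0], r+c [4, 3, 7, 6, 10] are all distinct, so no two queens attack.

(1,3) (2,1) (3,4) (4,2) (5,5)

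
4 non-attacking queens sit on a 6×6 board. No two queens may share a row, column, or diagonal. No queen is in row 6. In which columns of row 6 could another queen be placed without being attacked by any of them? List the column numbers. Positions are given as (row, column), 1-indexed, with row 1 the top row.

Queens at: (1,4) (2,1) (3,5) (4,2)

(1,4) attacks row 6 at column 4.
(2,1) attacks row 6 at column 1 and diagonals 5.
(3,5) attacks row 6 at column 5 and diagonals 2.
(4,2) attacks row 6 at column 2 and diagonals 4.
Attacked columns: {1, 2, 4, 5}. Safe: {3, 6}.

columns 3, 6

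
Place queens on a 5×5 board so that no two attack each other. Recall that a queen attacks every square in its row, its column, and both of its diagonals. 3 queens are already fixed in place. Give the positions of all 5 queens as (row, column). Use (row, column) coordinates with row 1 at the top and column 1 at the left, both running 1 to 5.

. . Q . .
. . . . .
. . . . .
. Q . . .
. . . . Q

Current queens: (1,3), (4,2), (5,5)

Row 2: attacked by (1,3)→{2,3,4}; (4,2)→{2,4}; (5,5)→{2,5}. Safe: 1. Place at column 1.
Row 3: attacked by (1,3)→{1,3,5}; (2,1)→{1,2}; (4,2)→{1,2,3}; (5,5)→{3,5}. Safe: 4. Place at column 4.
Columns [3, 1, 4, 2, 5], r−c [-2, 1, -1, 2, 0], r+c [4, 3, 7, 6, 10] are all distinct, so no two queens attack.

(1,3) (2,1) (3,4) (4,2) (5,5)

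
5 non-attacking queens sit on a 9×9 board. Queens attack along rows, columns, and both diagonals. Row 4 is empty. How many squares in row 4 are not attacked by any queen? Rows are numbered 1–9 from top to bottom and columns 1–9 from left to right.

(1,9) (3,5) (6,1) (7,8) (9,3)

(1,9) attacks row 4 at column 9 and diagonals 6.
(3,5) attacks row 4 at column 5 and diagonals 4, 6.
(6,1) attacks row 4 at column 1 and diagonals 3.
(7,8) attacks row 4 at column 8 and diagonals 5.
(9,3) attacks row 4 at column 3 and diagonals 8.
Attacked columns: {1, 3, 4, 5, 6, 8, 9}. Safe: {2, 7}.

2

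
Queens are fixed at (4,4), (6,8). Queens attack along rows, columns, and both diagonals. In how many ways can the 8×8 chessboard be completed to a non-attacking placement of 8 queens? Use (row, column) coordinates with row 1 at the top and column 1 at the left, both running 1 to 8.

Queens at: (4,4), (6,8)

3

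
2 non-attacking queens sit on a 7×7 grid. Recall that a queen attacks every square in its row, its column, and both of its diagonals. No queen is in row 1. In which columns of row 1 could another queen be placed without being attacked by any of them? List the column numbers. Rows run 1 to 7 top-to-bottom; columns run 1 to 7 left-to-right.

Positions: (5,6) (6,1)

(5,6) attacks row 1 at column 6 and diagonals 2.
(6,1) attacks row 1 at column 1 and diagonals 6.
Attacked columns: {1, 2, 6}. Safe: {3, 4, 5, 7}.

columns 3, 4, 5, 7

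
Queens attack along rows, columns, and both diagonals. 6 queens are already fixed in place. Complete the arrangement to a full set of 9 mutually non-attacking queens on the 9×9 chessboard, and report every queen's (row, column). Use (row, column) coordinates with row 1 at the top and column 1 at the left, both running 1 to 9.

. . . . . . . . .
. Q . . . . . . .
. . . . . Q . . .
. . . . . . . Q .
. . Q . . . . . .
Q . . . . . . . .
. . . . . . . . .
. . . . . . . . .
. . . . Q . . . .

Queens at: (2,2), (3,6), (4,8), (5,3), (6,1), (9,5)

Row 1: attacked by (2,2)→{1,2,3}; (3,6)→{4,6,8}; (4,8)→{5,8}; (5,3)→{3,7}; (6,1)→{1,6}; (9,5)→{5}. Safe: 9. Place at column 9.
Row 7: attacked by (1,9)→{3,9}; (2,2)→{2,7}; (3,6)→{2,6}; (4,8)→{5,8}; (5,3)→{1,3,5}; (6,1)→{1,2}; (9,5)→{3,5,7}. Safe: 4. Place at column 4.
Row 8: attacked by (1,9)→{2,9}; (2,2)→{2,8}; (3,6)→{1,6}; (4,8)→{4,8}; (5,3)→{3,6}; (6,1)→{1,3}; (7,4)→{3,4,5}; (9,5)→{4,5,6}. Safe: 7. Place at column 7.
Columns [9, 2, 6, 8, 3, 1, 4, 7, 5], r−c [-8, 0, -3, -4, 2, 5, 3, 1, 4], r+c [10, 4, 9, 12, 8, 7, 11, 15, 14] are all distinct, so no two queens attack.

(1,9) (2,2) (3,6) (4,8) (5,3) (6,1) (7,4) (8,7) (9,5)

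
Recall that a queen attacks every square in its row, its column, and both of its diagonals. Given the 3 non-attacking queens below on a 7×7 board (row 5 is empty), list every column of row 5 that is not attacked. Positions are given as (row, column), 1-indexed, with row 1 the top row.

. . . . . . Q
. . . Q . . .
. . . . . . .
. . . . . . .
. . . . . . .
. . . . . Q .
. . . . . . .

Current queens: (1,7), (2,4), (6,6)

columns 2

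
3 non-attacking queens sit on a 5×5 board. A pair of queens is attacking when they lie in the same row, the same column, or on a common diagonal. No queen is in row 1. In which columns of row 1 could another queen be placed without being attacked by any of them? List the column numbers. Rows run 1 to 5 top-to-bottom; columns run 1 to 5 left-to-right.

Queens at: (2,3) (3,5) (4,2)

columns 1

(2,3) attacks row 1 at column 3 and diagonals 2, 4.
(3,5) attacks row 1 at column 5 and diagonals 3.
(4,2) attacks row 1 at column 2 and diagonals 5.
Attacked columns: {2, 3, 4, 5}. Safe: {1}.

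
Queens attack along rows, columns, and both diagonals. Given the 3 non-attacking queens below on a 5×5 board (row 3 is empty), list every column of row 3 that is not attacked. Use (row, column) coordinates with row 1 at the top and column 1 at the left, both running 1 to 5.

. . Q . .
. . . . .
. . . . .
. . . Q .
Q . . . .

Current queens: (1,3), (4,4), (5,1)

columns 2

(1,3) attacks row 3 at column 3 and diagonals 1, 5.
(4,4) attacks row 3 at column 4 and diagonals 3, 5.
(5,1) attacks row 3 at column 1 and diagonals 3.
Attacked columns: {1, 3, 4, 5}. Safe: {2}.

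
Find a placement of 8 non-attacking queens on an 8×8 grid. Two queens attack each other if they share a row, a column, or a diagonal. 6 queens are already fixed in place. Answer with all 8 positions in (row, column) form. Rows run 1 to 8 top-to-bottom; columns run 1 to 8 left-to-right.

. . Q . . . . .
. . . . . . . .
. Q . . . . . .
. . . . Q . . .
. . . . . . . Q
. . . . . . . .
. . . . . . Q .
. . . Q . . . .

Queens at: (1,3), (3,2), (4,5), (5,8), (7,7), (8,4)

Row 2: attacked by (1,3)→{2,3,4}; (3,2)→{1,2,3}; (4,5)→{3,5,7}; (5,8)→{5,8}; (7,7)→{2,7}; (8,4)→{4}. Safe: 6. Place at column 6.
Row 6: attacked by (1,3)→{3,8}; (2,6)→{2,6}; (3,2)→{2,5}; (4,5)→{3,5,7}; (5,8)→{7,8}; (7,7)→{6,7,8}; (8,4)→{2,4,6}. Safe: 1. Place at column 1.
Columns [3, 6, 2, 5, 8, 1, 7, 4], r−c [-2, -4, 1, -1, -3, 5, 0, 4], r+c [4, 8, 5, 9, 13, 7, 14, 12] are all distinct, so no two queens attack.

(1,3) (2,6) (3,2) (4,5) (5,8) (6,1) (7,7) (8,4)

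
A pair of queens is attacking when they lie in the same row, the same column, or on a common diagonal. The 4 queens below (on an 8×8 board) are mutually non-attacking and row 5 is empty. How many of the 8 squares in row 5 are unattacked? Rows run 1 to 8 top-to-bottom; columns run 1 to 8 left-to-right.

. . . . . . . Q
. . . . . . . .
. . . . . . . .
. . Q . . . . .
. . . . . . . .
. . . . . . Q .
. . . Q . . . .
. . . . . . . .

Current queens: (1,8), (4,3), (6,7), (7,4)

(1,8) attacks row 5 at column 8 and diagonals 4.
(4,3) attacks row 5 at column 3 and diagonals 2, 4.
(6,7) attacks row 5 at column 7 and diagonals 6, 8.
(7,4) attacks row 5 at column 4 and diagonals 2, 6.
Attacked columns: {2, 3, 4, 6, 7, 8}. Safe: {1, 5}.

2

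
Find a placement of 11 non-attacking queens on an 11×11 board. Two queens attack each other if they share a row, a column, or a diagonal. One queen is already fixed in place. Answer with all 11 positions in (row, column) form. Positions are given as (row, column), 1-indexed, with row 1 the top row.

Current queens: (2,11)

(1,9) (2,11) (3,2) (4,4) (5,6) (6,8) (7,10) (8,1) (9,3) (10,5) (11,7)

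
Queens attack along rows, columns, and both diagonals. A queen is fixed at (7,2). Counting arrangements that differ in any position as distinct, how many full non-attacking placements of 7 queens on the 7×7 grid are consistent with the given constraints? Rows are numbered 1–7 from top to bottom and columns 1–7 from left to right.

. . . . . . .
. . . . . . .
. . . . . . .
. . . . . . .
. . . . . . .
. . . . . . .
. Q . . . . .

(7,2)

7

Branch on row 1: col 1 → 0; col 3 → 0; col 4 → 1; col 5 → 1; col 6 → 4; col 7 → 1.
Sum: 0 + 0 + 1 + 1 + 4 + 1 = 7.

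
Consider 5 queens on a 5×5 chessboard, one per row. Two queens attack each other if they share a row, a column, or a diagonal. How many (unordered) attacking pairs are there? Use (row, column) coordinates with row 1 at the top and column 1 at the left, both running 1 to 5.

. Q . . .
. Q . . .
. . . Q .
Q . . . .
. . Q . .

Same column: (1,2)–(2,2) (column 2).
Same diagonal: (1,2)–(3,4) (|1−3| = |2−4| = 2).
Total attacking pairs: 2.

2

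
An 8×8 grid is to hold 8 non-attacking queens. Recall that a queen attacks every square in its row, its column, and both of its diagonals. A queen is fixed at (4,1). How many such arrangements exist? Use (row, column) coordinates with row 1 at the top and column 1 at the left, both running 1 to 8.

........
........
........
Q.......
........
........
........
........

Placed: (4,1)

18

Branch on row 1: col 2 → 2; col 3 → 4; col 5 → 5; col 6 → 4; col 7 → 2; col 8 → 1.
Sum: 2 + 4 + 5 + 4 + 2 + 1 = 18.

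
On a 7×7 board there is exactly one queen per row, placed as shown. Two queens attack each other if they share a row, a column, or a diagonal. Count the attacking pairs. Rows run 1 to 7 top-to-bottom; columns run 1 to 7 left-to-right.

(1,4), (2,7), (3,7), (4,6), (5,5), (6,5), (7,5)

7

Same column: (2,7)–(3,7) (column 7); (5,5)–(6,5) (column 5); (5,5)–(7,5) (column 5); (6,5)–(7,5) (column 5).
Same diagonal: (3,7)–(4,6) (|3−4| = |7−6| = 1); (3,7)–(5,5) (|3−5| = |7−5| = 2); (4,6)–(5,5) (|4−5| = |6−5| = 1).
Total attacking pairs: 7.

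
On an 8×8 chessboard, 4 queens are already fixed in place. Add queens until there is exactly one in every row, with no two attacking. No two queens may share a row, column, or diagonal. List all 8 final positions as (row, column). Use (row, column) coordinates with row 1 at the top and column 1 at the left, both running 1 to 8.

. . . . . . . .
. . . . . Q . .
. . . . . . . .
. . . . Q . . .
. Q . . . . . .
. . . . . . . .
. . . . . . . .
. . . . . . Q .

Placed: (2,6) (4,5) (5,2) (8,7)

(1,4) (2,6) (3,1) (4,5) (5,2) (6,8) (7,3) (8,7)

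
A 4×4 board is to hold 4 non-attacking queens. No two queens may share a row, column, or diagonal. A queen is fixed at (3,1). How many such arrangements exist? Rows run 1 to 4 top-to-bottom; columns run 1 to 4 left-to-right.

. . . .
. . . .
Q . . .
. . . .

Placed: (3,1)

Branch on row 1: col 2 → 1; col 4 → 0.
Sum: 1 + 0 = 1.

1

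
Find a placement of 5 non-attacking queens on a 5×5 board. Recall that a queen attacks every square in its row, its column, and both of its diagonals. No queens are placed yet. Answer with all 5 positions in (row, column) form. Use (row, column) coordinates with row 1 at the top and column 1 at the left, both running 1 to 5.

(1,5) (2,3) (3,1) (4,4) (5,2)

Row 1: Safe: 1, 2, 3, 4, 5. Place at column 5.
Row 2: attacked by (1,5)→{4,5}. Safe: 1, 2, 3. Place at column 3.
Row 3: attacked by (1,5)→{3,5}; (2,3)→{2,3,4}. Safe: 1. Place at column 1.
Row 4: attacked by (1,5)→{2,5}; (2,3)→{1,3,5}; (3,1)→{1,2}. Safe: 4. Place at column 4.
Row 5: attacked by (1,5)→{1,5}; (2,3)→{3}; (3,1)→{1,3}; (4,4)→{3,4,5}. Safe: 2. Place at column 2.
Columns [5, 3, 1, 4, 2], r−c [-4, -1, 2, 0, 3], r+c [6, 5, 4, 8, 7] are all distinct, so no two queens attack.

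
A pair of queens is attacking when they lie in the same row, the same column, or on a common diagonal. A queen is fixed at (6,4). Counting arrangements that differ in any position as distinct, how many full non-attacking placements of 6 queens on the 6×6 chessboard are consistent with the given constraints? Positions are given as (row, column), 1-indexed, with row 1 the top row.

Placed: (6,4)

Branch on row 1: col 1 → 0; col 2 → 0; col 3 → 1; col 5 → 0; col 6 → 0.
Sum: 0 + 0 + 1 + 0 + 0 = 1.

1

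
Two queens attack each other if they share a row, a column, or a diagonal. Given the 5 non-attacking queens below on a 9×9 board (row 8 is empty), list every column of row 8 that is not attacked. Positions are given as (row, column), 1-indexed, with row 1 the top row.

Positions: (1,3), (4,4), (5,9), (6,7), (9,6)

columns 1, 2

(1,3) attacks row 8 at column 3.
(4,4) attacks row 8 at column 4 and diagonals 8.
(5,9) attacks row 8 at column 9 and diagonals 6.
(6,7) attacks row 8 at column 7 and diagonals 5, 9.
(9,6) attacks row 8 at column 6 and diagonals 5, 7.
Attacked columns: {3, 4, 5, 6, 7, 8, 9}. Safe: {1, 2}.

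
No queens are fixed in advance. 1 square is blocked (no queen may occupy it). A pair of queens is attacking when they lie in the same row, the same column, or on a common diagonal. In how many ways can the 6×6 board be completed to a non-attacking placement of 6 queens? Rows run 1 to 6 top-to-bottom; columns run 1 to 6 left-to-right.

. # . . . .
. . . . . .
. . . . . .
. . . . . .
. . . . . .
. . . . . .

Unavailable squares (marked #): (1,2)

3

Branch on row 1: col 1 → 0; col 3 → 1; col 4 → 1; col 5 → 1; col 6 → 0.
Sum: 0 + 1 + 1 + 1 + 0 = 3.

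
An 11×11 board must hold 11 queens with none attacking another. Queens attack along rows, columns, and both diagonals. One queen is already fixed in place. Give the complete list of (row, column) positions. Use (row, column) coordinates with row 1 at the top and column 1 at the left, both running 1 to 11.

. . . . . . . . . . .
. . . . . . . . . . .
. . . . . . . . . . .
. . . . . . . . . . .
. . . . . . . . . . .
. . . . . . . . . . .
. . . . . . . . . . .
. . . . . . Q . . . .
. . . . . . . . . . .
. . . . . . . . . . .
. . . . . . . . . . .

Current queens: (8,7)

(1,8) (2,5) (3,3) (4,10) (5,6) (6,11) (7,1) (8,7) (9,4) (10,2) (11,9)

Row 1: attacked by (8,7)→{7}. Safe: 1, 2, 3, 4, 5, 6, 8, 9, 10, 11. Place at column 8.
Row 2: attacked by (1,8)→{7,8,9}; (8,7)→{1,7}. Safe: 2, 3, 4, 5, 6, 10, 11. Place at column 5.
Row 3: attacked by (1,8)→{6,8,10}; (2,5)→{4,5,6}; (8,7)→{2,7}. Safe: 1, 3, 9, 11. Place at column 3.
Row 4: attacked by (1,8)→{5,8,11}; (2,5)→{3,5,7}; (3,3)→{2,3,4}; (8,7)→{3,7,11}. Safe: 1, 6, 9, 10. Place at column 10.
Row 5: attacked by (1,8)→{4,8}; (2,5)→{2,5,8}; (3,3)→{1,3,5}; (4,10)→{9,10,11}; (8,7)→{4,7,10}. Safe: 6. Place at column 6.
Row 6: attacked by (1,8)→{3,8}; (2,5)→{1,5,9}; (3,3)→{3,6}; (4,10)→{8,10}; (5,6)→{5,6,7}; (8,7)→{5,7,9}. Safe: 2, 4, 11. Place at column 11.
Row 7: attacked by (1,8)→{2,8}; (2,5)→{5,10}; (3,3)→{3,7}; (4,10)→{7,10}; (5,6)→{4,6,8}; (6,11)→{10,11}; (8,7)→{6,7,8}. Safe: 1, 9. Place at column 1.
Row 9: attacked by (1,8)→{8}; (2,5)→{5}; (3,3)→{3,9}; (4,10)→{5,10}; (5,6)→{2,6,10}; (6,11)→{8,11}; (7,1)→{1,3}; (8,7)→{6,7,8}. Safe: 4. Place at column 4.
Row 10: attacked by (1,8)→{8}; (2,5)→{5}; (3,3)→{3,10}; (4,10)→{4,10}; (5,6)→{1,6,11}; (6,11)→{7,11}; (7,1)→{1,4}; (8,7)→{5,7,9}; (9,4)→{3,4,5}. Safe: 2. Place at column 2.
Row 11: attacked by (1,8)→{8}; (2,5)→{5}; (3,3)→{3,11}; (4,10)→{3,10}; (5,6)→{6}; (6,11)→{6,11}; (7,1)→{1,5}; (8,7)→{4,7,10}; (9,4)→{2,4,6}; (10,2)→{1,2,3}. Safe: 9. Place at column 9.
Columns [8, 5, 3, 10, 6, 11, 1, 7, 4, 2, 9], r−c [-7, -3, 0, -6, -1, -5, 6, 1, 5, 8, 2], r+c [9, 7, 6, 14, 11, 17, 8, 15, 13, 12, 20] are all distinct, so no two queens attack.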